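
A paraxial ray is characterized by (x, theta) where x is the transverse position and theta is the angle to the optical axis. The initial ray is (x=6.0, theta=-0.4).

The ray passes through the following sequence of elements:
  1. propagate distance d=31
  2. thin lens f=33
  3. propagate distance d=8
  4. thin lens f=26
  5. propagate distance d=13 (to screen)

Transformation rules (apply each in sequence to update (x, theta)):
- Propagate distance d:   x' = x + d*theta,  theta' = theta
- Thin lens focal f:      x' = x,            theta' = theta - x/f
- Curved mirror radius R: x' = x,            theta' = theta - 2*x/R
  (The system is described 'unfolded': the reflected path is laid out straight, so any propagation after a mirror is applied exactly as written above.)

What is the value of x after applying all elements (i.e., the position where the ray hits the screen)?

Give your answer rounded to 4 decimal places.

Answer: -6.7030

Derivation:
Initial: x=6.0000 theta=-0.4000
After 1 (propagate distance d=31): x=-6.4000 theta=-0.4000
After 2 (thin lens f=33): x=-6.4000 theta=-34/165 (≈-0.2061)
After 3 (propagate distance d=8): x=-1328/165 (≈-8.0485) theta=-34/165 (≈-0.2061)
After 4 (thin lens f=26): x=-1328/165 (≈-8.0485) theta=74/715 (≈0.1035)
After 5 (propagate distance d=13 (to screen)): x=-1106/165 (≈-6.7030) theta=74/715 (≈0.1035)
Rounded to 4 decimal places: x = -6.7030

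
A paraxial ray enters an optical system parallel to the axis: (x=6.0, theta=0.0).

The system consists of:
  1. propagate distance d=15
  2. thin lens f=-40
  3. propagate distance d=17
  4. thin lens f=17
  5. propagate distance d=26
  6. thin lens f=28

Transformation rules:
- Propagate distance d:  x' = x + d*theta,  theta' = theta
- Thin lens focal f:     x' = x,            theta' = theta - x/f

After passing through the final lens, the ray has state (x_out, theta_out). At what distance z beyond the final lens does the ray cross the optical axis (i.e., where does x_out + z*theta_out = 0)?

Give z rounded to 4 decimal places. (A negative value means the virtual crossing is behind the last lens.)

Answer: -1.8951

Derivation:
Initial: x=6.0000 theta=0.0000
After 1 (propagate distance d=15): x=6.0000 theta=0.0000
After 2 (thin lens f=-40): x=6.0000 theta=0.1500
After 3 (propagate distance d=17): x=8.5500 theta=0.1500
After 4 (thin lens f=17): x=8.5500 theta=-6/17 (≈-0.3529)
After 5 (propagate distance d=26): x=-213/340 (≈-0.6265) theta=-6/17 (≈-0.3529)
After 6 (thin lens f=28): x=-213/340 (≈-0.6265) theta=-3147/9520 (≈-0.3306)
z_focus = -x_out/theta_out = -(-213/340)/(-3147/9520) = -1988/1049 ≈ -1.8951
Rounded to 4 decimal places: z = -1.8951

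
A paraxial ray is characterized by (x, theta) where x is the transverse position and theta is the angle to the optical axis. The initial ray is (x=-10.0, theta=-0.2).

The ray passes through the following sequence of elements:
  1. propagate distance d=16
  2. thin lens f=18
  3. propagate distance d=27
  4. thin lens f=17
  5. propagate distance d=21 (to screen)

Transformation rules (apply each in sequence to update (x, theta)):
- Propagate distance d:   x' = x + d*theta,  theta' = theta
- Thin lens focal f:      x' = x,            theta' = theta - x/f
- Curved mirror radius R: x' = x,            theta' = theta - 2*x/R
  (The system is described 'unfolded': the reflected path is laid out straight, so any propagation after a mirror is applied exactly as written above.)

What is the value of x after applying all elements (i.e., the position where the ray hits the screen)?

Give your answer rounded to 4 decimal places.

Initial: x=-10.0000 theta=-0.2000
After 1 (propagate distance d=16): x=-13.2000 theta=-0.2000
After 2 (thin lens f=18): x=-13.2000 theta=8/15 (≈0.5333)
After 3 (propagate distance d=27): x=1.2000 theta=8/15 (≈0.5333)
After 4 (thin lens f=17): x=1.2000 theta=118/255 (≈0.4627)
After 5 (propagate distance d=21 (to screen)): x=928/85 (≈10.9176) theta=118/255 (≈0.4627)
Rounded to 4 decimal places: x = 10.9176

Answer: 10.9176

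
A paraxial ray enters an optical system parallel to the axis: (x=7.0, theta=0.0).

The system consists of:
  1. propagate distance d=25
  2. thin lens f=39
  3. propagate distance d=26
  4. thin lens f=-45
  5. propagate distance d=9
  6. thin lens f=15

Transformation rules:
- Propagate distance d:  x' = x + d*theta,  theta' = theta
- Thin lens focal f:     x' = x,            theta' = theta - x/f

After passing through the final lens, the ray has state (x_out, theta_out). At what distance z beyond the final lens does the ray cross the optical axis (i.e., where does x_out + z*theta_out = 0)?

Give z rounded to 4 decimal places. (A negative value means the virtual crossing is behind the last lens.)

Initial: x=7.0000 theta=0.0000
After 1 (propagate distance d=25): x=7.0000 theta=0.0000
After 2 (thin lens f=39): x=7.0000 theta=-7/39 (≈-0.1795)
After 3 (propagate distance d=26): x=7/3 (≈2.3333) theta=-7/39 (≈-0.1795)
After 4 (thin lens f=-45): x=7/3 (≈2.3333) theta=-224/1755 (≈-0.1276)
After 5 (propagate distance d=9): x=77/65 (≈1.1846) theta=-224/1755 (≈-0.1276)
After 6 (thin lens f=15): x=77/65 (≈1.1846) theta=-1813/8775 (≈-0.2066)
z_focus = -x_out/theta_out = -(77/65)/(-1813/8775) = 1485/259 ≈ 5.7336
Rounded to 4 decimal places: z = 5.7336

Answer: 5.7336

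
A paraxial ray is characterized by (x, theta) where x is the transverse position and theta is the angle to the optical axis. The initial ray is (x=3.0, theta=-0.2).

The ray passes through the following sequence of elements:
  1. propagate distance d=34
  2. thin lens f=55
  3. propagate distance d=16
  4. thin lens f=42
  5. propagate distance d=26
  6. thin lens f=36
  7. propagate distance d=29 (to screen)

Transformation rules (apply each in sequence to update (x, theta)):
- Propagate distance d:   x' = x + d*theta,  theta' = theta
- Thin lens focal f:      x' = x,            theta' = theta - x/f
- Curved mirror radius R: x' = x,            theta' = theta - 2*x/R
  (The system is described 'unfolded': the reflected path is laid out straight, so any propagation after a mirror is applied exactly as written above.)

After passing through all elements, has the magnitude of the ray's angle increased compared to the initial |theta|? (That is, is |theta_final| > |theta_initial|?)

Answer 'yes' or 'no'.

Answer: no

Derivation:
Initial: x=3.0000 theta=-0.2000
After 1 (propagate distance d=34): x=-3.8000 theta=-0.2000
After 2 (thin lens f=55): x=-3.8000 theta=-36/275 (≈-0.1309)
After 3 (propagate distance d=16): x=-1621/275 (≈-5.8945) theta=-36/275 (≈-0.1309)
After 4 (thin lens f=42): x=-1621/275 (≈-5.8945) theta=109/11550 (≈0.0094)
After 5 (propagate distance d=26): x=-32624/5775 (≈-5.6492) theta=109/11550 (≈0.0094)
After 6 (thin lens f=36): x=-32624/5775 (≈-5.6492) theta=17293/103950 (≈0.1664)
After 7 (propagate distance d=29 (to screen)): x=-17147/20790 (≈-0.8248) theta=17293/103950 (≈0.1664)
|theta_initial|=0.2000 |theta_final|=17293/103950 (≈0.1664) -> not increased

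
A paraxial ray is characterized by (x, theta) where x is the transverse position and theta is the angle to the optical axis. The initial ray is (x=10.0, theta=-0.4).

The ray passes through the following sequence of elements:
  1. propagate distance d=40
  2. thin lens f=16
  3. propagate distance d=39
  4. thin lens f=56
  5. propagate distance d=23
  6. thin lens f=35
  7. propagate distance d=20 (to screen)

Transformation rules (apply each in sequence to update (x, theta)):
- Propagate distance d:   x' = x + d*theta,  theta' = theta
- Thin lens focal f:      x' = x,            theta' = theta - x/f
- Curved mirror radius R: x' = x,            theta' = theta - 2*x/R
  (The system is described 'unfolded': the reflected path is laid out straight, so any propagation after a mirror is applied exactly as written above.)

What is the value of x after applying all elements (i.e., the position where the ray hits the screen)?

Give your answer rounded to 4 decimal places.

Initial: x=10.0000 theta=-0.4000
After 1 (propagate distance d=40): x=-6.0000 theta=-0.4000
After 2 (thin lens f=16): x=-6.0000 theta=-0.0250
After 3 (propagate distance d=39): x=-6.9750 theta=-0.0250
After 4 (thin lens f=56): x=-6.9750 theta=223/2240 (≈0.0996)
After 5 (propagate distance d=23): x=-2099/448 (≈-4.6853) theta=223/2240 (≈0.0996)
After 6 (thin lens f=35): x=-2099/448 (≈-4.6853) theta=183/784 (≈0.2334)
After 7 (propagate distance d=20 (to screen)): x=-53/3136 (≈-0.0169) theta=183/784 (≈0.2334)
Rounded to 4 decimal places: x = -0.0169

Answer: -0.0169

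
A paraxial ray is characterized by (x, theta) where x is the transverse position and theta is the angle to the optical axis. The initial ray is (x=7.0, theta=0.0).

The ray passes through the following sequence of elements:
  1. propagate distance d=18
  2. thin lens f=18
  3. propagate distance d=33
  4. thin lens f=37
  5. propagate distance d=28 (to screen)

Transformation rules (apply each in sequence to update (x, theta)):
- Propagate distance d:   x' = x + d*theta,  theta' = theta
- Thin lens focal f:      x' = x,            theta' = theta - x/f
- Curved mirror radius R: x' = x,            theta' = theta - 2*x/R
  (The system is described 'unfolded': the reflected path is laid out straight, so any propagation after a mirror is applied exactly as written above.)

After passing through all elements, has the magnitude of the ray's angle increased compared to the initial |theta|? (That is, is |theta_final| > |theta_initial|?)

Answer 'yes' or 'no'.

Answer: yes

Derivation:
Initial: x=7.0000 theta=0.0000
After 1 (propagate distance d=18): x=7.0000 theta=0.0000
After 2 (thin lens f=18): x=7.0000 theta=-7/18 (≈-0.3889)
After 3 (propagate distance d=33): x=-35/6 (≈-5.8333) theta=-7/18 (≈-0.3889)
After 4 (thin lens f=37): x=-35/6 (≈-5.8333) theta=-77/333 (≈-0.2312)
After 5 (propagate distance d=28 (to screen)): x=-8197/666 (≈-12.3078) theta=-77/333 (≈-0.2312)
|theta_initial|=0.0000 |theta_final|=77/333 (≈0.2312) -> increased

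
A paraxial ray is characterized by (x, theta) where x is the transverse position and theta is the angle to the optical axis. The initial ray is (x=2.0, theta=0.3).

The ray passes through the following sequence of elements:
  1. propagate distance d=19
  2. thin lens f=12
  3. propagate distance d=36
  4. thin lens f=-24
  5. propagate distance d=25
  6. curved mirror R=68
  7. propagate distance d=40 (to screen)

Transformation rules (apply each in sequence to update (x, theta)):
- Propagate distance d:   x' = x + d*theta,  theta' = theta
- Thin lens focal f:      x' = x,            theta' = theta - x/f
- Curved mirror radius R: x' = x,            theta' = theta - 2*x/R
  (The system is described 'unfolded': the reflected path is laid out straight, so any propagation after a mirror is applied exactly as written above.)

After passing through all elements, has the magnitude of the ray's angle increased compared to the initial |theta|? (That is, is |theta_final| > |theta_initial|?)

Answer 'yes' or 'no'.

Initial: x=2.0000 theta=0.3000
After 1 (propagate distance d=19): x=7.7000 theta=0.3000
After 2 (thin lens f=12): x=7.7000 theta=-41/120 (≈-0.3417)
After 3 (propagate distance d=36): x=-4.6000 theta=-41/120 (≈-0.3417)
After 4 (thin lens f=-24): x=-4.6000 theta=-8/15 (≈-0.5333)
After 5 (propagate distance d=25): x=-269/15 (≈-17.9333) theta=-8/15 (≈-0.5333)
After 6 (curved mirror R=68): x=-269/15 (≈-17.9333) theta=-1/170 (≈-0.0059)
After 7 (propagate distance d=40 (to screen)): x=-4633/255 (≈-18.1686) theta=-1/170 (≈-0.0059)
|theta_initial|=0.3000 |theta_final|=1/170 (≈0.0059) -> not increased

Answer: no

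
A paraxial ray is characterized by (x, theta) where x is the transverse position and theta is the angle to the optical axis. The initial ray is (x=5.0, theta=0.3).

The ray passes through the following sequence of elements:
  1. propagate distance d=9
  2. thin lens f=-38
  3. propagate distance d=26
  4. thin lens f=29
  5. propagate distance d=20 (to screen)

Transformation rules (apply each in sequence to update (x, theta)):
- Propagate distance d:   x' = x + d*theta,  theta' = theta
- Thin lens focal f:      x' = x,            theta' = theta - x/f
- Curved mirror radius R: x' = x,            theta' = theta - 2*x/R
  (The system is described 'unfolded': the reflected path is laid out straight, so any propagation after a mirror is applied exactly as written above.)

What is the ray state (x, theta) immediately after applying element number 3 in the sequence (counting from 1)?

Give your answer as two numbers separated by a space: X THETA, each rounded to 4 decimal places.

Initial: x=5.0000 theta=0.3000
After 1 (propagate distance d=9): x=7.7000 theta=0.3000
After 2 (thin lens f=-38): x=7.7000 theta=191/380 (≈0.5026)
After 3 (propagate distance d=26): x=1973/95 (≈20.7684) theta=191/380 (≈0.5026)
Rounded to 4 decimal places: x = 20.7684, theta = 0.5026

Answer: 20.7684 0.5026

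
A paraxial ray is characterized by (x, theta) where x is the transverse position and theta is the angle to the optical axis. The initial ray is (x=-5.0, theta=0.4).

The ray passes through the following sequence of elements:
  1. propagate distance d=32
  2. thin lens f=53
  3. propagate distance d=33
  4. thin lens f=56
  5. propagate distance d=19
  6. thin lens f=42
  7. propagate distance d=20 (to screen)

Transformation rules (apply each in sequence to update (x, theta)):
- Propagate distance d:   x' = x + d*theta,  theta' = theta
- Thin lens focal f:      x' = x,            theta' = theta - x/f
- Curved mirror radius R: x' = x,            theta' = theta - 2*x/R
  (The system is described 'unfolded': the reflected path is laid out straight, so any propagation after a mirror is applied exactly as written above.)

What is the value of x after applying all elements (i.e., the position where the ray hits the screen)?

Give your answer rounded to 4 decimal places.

Initial: x=-5.0000 theta=0.4000
After 1 (propagate distance d=32): x=7.8000 theta=0.4000
After 2 (thin lens f=53): x=7.8000 theta=67/265 (≈0.2528)
After 3 (propagate distance d=33): x=4278/265 (≈16.1434) theta=67/265 (≈0.2528)
After 4 (thin lens f=56): x=4278/265 (≈16.1434) theta=-263/7420 (≈-0.0354)
After 5 (propagate distance d=19): x=114787/7420 (≈15.4699) theta=-263/7420 (≈-0.0354)
After 6 (thin lens f=42): x=114787/7420 (≈15.4699) theta=-125833/311640 (≈-0.4038)
After 7 (propagate distance d=20 (to screen)): x=1152197/155820 (≈7.3944) theta=-125833/311640 (≈-0.4038)
Rounded to 4 decimal places: x = 7.3944

Answer: 7.3944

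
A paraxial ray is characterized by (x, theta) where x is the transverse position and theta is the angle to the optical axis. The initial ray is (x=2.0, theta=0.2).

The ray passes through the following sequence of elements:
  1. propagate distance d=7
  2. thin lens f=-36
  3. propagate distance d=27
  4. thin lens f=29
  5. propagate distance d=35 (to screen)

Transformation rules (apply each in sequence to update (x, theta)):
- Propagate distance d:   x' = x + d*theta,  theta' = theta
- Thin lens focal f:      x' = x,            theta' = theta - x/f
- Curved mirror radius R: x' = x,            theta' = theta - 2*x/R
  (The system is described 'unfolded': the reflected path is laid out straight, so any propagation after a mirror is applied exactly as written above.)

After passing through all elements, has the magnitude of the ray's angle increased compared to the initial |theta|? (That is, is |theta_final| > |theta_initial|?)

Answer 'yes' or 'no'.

Answer: no

Derivation:
Initial: x=2.0000 theta=0.2000
After 1 (propagate distance d=7): x=3.4000 theta=0.2000
After 2 (thin lens f=-36): x=3.4000 theta=53/180 (≈0.2944)
After 3 (propagate distance d=27): x=11.3500 theta=53/180 (≈0.2944)
After 4 (thin lens f=29): x=11.3500 theta=-253/2610 (≈-0.0969)
After 5 (propagate distance d=35 (to screen)): x=41537/5220 (≈7.9573) theta=-253/2610 (≈-0.0969)
|theta_initial|=0.2000 |theta_final|=253/2610 (≈0.0969) -> not increased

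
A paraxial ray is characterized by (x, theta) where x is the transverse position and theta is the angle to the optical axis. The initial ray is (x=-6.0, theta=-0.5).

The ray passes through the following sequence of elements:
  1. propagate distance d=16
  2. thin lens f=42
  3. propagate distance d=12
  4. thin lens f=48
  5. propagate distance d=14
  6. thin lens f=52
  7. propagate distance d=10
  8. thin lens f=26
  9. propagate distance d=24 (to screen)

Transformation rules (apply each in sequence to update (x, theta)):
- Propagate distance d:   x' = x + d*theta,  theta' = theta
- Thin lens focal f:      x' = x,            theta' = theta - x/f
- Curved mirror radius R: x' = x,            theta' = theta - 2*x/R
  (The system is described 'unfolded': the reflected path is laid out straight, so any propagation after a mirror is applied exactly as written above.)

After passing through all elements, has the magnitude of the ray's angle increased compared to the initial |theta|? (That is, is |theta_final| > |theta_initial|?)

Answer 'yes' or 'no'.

Answer: yes

Derivation:
Initial: x=-6.0000 theta=-0.5000
After 1 (propagate distance d=16): x=-14.0000 theta=-0.5000
After 2 (thin lens f=42): x=-14.0000 theta=-1/6 (≈-0.1667)
After 3 (propagate distance d=12): x=-16.0000 theta=-1/6 (≈-0.1667)
After 4 (thin lens f=48): x=-16.0000 theta=1/6 (≈0.1667)
After 5 (propagate distance d=14): x=-41/3 (≈-13.6667) theta=1/6 (≈0.1667)
After 6 (thin lens f=52): x=-41/3 (≈-13.6667) theta=67/156 (≈0.4295)
After 7 (propagate distance d=10): x=-731/78 (≈-9.3718) theta=67/156 (≈0.4295)
After 8 (thin lens f=26): x=-731/78 (≈-9.3718) theta=267/338 (≈0.7899)
After 9 (propagate distance d=24 (to screen)): x=9721/1014 (≈9.5868) theta=267/338 (≈0.7899)
|theta_initial|=0.5000 |theta_final|=267/338 (≈0.7899) -> increased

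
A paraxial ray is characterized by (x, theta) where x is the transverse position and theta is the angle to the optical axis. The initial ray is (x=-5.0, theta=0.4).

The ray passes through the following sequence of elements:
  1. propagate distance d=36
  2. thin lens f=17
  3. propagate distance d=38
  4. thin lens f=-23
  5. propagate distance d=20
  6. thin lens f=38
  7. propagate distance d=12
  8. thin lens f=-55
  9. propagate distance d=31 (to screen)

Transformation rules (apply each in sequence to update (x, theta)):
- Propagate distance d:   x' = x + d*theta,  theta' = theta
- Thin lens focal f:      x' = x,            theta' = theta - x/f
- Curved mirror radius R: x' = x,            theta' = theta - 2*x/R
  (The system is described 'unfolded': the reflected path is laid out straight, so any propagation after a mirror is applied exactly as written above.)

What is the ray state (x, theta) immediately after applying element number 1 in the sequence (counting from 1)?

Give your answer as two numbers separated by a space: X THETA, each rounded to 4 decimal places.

Initial: x=-5.0000 theta=0.4000
After 1 (propagate distance d=36): x=9.4000 theta=0.4000
Rounded to 4 decimal places: x = 9.4000, theta = 0.4000

Answer: 9.4000 0.4000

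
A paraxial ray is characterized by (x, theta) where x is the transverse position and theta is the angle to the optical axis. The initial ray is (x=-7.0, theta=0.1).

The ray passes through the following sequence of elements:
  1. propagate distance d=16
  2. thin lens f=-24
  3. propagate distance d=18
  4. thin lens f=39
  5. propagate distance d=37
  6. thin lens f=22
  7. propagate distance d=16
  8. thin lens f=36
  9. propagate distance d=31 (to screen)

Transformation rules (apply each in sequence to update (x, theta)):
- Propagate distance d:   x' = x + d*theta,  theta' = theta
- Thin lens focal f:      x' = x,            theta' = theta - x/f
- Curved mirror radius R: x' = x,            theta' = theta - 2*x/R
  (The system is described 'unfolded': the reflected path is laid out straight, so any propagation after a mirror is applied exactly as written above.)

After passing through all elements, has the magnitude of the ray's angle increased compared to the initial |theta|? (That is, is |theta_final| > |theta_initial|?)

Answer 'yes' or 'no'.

Answer: yes

Derivation:
Initial: x=-7.0000 theta=0.1000
After 1 (propagate distance d=16): x=-5.4000 theta=0.1000
After 2 (thin lens f=-24): x=-5.4000 theta=-0.1250
After 3 (propagate distance d=18): x=-7.6500 theta=-0.1250
After 4 (thin lens f=39): x=-7.6500 theta=37/520 (≈0.0712)
After 5 (propagate distance d=37): x=-2609/520 (≈-5.0173) theta=37/520 (≈0.0712)
After 6 (thin lens f=22): x=-2609/520 (≈-5.0173) theta=3423/11440 (≈0.2992)
After 7 (propagate distance d=16): x=-263/1144 (≈-0.2299) theta=3423/11440 (≈0.2992)
After 8 (thin lens f=36): x=-263/1144 (≈-0.2299) theta=62929/205920 (≈0.3056)
After 9 (propagate distance d=31 (to screen)): x=1903459/205920 (≈9.2437) theta=62929/205920 (≈0.3056)
|theta_initial|=0.1000 |theta_final|=62929/205920 (≈0.3056) -> increased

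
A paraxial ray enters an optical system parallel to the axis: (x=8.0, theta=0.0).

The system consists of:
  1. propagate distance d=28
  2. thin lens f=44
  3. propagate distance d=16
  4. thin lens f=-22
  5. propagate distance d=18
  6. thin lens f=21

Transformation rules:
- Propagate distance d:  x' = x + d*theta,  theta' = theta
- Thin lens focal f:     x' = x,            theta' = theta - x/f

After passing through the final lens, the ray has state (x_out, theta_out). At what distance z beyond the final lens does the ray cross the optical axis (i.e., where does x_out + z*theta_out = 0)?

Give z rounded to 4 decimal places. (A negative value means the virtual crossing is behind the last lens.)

Initial: x=8.0000 theta=0.0000
After 1 (propagate distance d=28): x=8.0000 theta=0.0000
After 2 (thin lens f=44): x=8.0000 theta=-2/11 (≈-0.1818)
After 3 (propagate distance d=16): x=56/11 (≈5.0909) theta=-2/11 (≈-0.1818)
After 4 (thin lens f=-22): x=56/11 (≈5.0909) theta=6/121 (≈0.0496)
After 5 (propagate distance d=18): x=724/121 (≈5.9835) theta=6/121 (≈0.0496)
After 6 (thin lens f=21): x=724/121 (≈5.9835) theta=-598/2541 (≈-0.2353)
z_focus = -x_out/theta_out = -(724/121)/(-598/2541) = 7602/299 ≈ 25.4247
Rounded to 4 decimal places: z = 25.4247

Answer: 25.4247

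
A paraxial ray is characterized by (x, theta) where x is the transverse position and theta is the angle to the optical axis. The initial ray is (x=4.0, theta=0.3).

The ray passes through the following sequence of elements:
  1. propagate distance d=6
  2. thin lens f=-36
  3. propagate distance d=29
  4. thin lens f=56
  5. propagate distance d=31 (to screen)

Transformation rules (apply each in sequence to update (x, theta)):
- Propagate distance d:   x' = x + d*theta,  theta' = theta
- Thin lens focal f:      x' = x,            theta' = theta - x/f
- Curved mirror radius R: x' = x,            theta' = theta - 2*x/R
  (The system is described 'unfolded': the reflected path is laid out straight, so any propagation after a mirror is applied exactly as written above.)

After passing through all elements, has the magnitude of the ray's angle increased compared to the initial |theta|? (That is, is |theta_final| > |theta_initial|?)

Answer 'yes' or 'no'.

Initial: x=4.0000 theta=0.3000
After 1 (propagate distance d=6): x=5.8000 theta=0.3000
After 2 (thin lens f=-36): x=5.8000 theta=83/180 (≈0.4611)
After 3 (propagate distance d=29): x=3451/180 (≈19.1722) theta=83/180 (≈0.4611)
After 4 (thin lens f=56): x=3451/180 (≈19.1722) theta=19/160 (≈0.1188)
After 5 (propagate distance d=31 (to screen)): x=32909/1440 (≈22.8535) theta=19/160 (≈0.1188)
|theta_initial|=0.3000 |theta_final|=19/160 (≈0.1188) -> not increased

Answer: no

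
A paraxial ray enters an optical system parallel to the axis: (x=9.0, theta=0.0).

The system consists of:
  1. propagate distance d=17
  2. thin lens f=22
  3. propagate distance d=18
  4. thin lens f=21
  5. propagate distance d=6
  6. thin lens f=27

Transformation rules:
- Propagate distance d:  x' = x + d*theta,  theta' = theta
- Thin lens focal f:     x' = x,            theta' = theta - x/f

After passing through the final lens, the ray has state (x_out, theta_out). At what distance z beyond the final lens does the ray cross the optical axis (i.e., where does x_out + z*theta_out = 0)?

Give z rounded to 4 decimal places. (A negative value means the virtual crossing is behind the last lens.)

Answer: -2.9261

Derivation:
Initial: x=9.0000 theta=0.0000
After 1 (propagate distance d=17): x=9.0000 theta=0.0000
After 2 (thin lens f=22): x=9.0000 theta=-9/22 (≈-0.4091)
After 3 (propagate distance d=18): x=18/11 (≈1.6364) theta=-9/22 (≈-0.4091)
After 4 (thin lens f=21): x=18/11 (≈1.6364) theta=-75/154 (≈-0.4870)
After 5 (propagate distance d=6): x=-9/7 (≈-1.2857) theta=-75/154 (≈-0.4870)
After 6 (thin lens f=27): x=-9/7 (≈-1.2857) theta=-29/66 (≈-0.4394)
z_focus = -x_out/theta_out = -(-9/7)/(-29/66) = -594/203 ≈ -2.9261
Rounded to 4 decimal places: z = -2.9261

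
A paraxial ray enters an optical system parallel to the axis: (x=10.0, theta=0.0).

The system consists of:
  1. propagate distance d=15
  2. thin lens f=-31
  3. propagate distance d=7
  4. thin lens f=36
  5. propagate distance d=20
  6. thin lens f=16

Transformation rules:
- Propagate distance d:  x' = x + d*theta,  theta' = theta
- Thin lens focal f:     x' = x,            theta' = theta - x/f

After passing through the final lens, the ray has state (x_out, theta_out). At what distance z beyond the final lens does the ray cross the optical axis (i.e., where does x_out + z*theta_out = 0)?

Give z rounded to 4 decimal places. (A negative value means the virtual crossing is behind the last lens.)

Initial: x=10.0000 theta=0.0000
After 1 (propagate distance d=15): x=10.0000 theta=0.0000
After 2 (thin lens f=-31): x=10.0000 theta=10/31 (≈0.3226)
After 3 (propagate distance d=7): x=380/31 (≈12.2581) theta=10/31 (≈0.3226)
After 4 (thin lens f=36): x=380/31 (≈12.2581) theta=-5/279 (≈-0.0179)
After 5 (propagate distance d=20): x=3320/279 (≈11.8996) theta=-5/279 (≈-0.0179)
After 6 (thin lens f=16): x=3320/279 (≈11.8996) theta=-425/558 (≈-0.7616)
z_focus = -x_out/theta_out = -(3320/279)/(-425/558) = 1328/85 ≈ 15.6235
Rounded to 4 decimal places: z = 15.6235

Answer: 15.6235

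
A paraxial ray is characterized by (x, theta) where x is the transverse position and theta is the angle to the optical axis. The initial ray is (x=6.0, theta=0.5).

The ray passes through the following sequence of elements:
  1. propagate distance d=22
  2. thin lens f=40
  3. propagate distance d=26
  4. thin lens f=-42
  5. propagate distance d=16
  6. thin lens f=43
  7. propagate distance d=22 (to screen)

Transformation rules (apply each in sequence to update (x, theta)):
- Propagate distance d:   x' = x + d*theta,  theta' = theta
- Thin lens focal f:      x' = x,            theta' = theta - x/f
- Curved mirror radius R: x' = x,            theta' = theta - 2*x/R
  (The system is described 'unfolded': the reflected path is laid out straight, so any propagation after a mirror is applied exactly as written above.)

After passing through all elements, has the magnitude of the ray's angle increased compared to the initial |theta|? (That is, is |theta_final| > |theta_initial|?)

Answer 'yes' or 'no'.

Initial: x=6.0000 theta=0.5000
After 1 (propagate distance d=22): x=17.0000 theta=0.5000
After 2 (thin lens f=40): x=17.0000 theta=0.0750
After 3 (propagate distance d=26): x=18.9500 theta=0.0750
After 4 (thin lens f=-42): x=18.9500 theta=221/420 (≈0.5262)
After 5 (propagate distance d=16): x=2299/84 (≈27.3690) theta=221/420 (≈0.5262)
After 6 (thin lens f=43): x=2299/84 (≈27.3690) theta=-166/1505 (≈-0.1103)
After 7 (propagate distance d=22 (to screen)): x=450461/18060 (≈24.9425) theta=-166/1505 (≈-0.1103)
|theta_initial|=0.5000 |theta_final|=166/1505 (≈0.1103) -> not increased

Answer: no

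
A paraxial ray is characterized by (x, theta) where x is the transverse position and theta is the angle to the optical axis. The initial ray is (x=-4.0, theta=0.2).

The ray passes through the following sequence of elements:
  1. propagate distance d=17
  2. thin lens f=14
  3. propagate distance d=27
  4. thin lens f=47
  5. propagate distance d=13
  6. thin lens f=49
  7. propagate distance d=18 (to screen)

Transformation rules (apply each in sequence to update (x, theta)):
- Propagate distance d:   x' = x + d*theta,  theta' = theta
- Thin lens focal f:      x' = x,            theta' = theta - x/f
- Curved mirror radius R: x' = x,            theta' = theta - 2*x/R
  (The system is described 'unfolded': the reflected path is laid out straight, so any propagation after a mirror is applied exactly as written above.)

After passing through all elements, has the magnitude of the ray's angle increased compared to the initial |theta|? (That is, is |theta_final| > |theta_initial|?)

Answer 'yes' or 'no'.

Initial: x=-4.0000 theta=0.2000
After 1 (propagate distance d=17): x=-0.6000 theta=0.2000
After 2 (thin lens f=14): x=-0.6000 theta=17/70 (≈0.2429)
After 3 (propagate distance d=27): x=417/70 (≈5.9571) theta=17/70 (≈0.2429)
After 4 (thin lens f=47): x=417/70 (≈5.9571) theta=191/1645 (≈0.1161)
After 5 (propagate distance d=13): x=4913/658 (≈7.4666) theta=191/1645 (≈0.1161)
After 6 (thin lens f=49): x=4913/658 (≈7.4666) theta=-5847/161210 (≈-0.0363)
After 7 (propagate distance d=18 (to screen)): x=1098439/161210 (≈6.8137) theta=-5847/161210 (≈-0.0363)
|theta_initial|=0.2000 |theta_final|=5847/161210 (≈0.0363) -> not increased

Answer: no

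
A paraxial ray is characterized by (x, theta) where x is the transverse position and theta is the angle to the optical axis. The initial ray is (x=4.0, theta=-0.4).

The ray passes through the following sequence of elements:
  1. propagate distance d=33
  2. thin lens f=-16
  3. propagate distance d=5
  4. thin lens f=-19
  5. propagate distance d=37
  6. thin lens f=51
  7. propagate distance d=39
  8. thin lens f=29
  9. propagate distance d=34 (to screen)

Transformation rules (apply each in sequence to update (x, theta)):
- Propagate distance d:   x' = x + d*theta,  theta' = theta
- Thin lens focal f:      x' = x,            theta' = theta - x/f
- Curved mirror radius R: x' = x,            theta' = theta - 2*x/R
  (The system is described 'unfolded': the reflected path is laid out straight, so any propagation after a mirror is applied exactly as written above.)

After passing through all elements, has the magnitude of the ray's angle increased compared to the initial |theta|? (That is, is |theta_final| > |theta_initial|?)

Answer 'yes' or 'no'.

Answer: yes

Derivation:
Initial: x=4.0000 theta=-0.4000
After 1 (propagate distance d=33): x=-9.2000 theta=-0.4000
After 2 (thin lens f=-16): x=-9.2000 theta=-0.9750
After 3 (propagate distance d=5): x=-14.0750 theta=-0.9750
After 4 (thin lens f=-19): x=-14.0750 theta=-163/95 (≈-1.7158)
After 5 (propagate distance d=37): x=-11789/152 (≈-77.5592) theta=-163/95 (≈-1.7158)
After 6 (thin lens f=51): x=-11789/152 (≈-77.5592) theta=-7559/38760 (≈-0.1950)
After 7 (propagate distance d=39): x=-275083/3230 (≈-85.1650) theta=-7559/38760 (≈-0.1950)
After 8 (thin lens f=29): x=-275083/3230 (≈-85.1650) theta=616357/224808 (≈2.7417)
After 9 (propagate distance d=34 (to screen)): x=4525903/562020 (≈8.0529) theta=616357/224808 (≈2.7417)
|theta_initial|=0.4000 |theta_final|=616357/224808 (≈2.7417) -> increased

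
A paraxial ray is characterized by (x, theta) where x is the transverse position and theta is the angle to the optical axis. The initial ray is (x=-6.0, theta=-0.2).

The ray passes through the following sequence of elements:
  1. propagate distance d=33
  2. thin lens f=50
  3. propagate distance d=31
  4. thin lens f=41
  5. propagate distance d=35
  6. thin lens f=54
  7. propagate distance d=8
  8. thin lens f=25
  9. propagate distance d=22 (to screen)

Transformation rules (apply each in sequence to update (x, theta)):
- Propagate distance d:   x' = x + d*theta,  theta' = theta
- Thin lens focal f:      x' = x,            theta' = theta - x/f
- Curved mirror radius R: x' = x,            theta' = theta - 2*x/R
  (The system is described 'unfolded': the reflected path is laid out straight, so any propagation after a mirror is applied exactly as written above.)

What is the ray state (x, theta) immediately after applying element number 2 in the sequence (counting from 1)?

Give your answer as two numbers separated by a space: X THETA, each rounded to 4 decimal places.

Answer: -12.6000 0.0520

Derivation:
Initial: x=-6.0000 theta=-0.2000
After 1 (propagate distance d=33): x=-12.6000 theta=-0.2000
After 2 (thin lens f=50): x=-12.6000 theta=0.0520
Rounded to 4 decimal places: x = -12.6000, theta = 0.0520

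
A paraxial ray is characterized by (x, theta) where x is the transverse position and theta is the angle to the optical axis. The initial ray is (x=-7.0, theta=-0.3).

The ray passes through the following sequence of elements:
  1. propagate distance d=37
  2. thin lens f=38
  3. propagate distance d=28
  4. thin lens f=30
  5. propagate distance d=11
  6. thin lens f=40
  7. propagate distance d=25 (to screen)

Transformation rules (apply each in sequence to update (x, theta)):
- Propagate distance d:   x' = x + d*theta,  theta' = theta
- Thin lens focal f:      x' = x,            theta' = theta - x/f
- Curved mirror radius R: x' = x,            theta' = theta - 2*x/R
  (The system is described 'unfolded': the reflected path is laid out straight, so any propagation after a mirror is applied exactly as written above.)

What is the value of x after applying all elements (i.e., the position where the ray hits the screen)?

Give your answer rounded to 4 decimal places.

Answer: 12.9782

Derivation:
Initial: x=-7.0000 theta=-0.3000
After 1 (propagate distance d=37): x=-18.1000 theta=-0.3000
After 2 (thin lens f=38): x=-18.1000 theta=67/380 (≈0.1763)
After 3 (propagate distance d=28): x=-2501/190 (≈-13.1632) theta=67/380 (≈0.1763)
After 4 (thin lens f=30): x=-2501/190 (≈-13.1632) theta=1753/2850 (≈0.6151)
After 5 (propagate distance d=11): x=-9116/1425 (≈-6.3972) theta=1753/2850 (≈0.6151)
After 6 (thin lens f=40): x=-9116/1425 (≈-6.3972) theta=5522/7125 (≈0.7750)
After 7 (propagate distance d=25 (to screen)): x=18494/1425 (≈12.9782) theta=5522/7125 (≈0.7750)
Rounded to 4 decimal places: x = 12.9782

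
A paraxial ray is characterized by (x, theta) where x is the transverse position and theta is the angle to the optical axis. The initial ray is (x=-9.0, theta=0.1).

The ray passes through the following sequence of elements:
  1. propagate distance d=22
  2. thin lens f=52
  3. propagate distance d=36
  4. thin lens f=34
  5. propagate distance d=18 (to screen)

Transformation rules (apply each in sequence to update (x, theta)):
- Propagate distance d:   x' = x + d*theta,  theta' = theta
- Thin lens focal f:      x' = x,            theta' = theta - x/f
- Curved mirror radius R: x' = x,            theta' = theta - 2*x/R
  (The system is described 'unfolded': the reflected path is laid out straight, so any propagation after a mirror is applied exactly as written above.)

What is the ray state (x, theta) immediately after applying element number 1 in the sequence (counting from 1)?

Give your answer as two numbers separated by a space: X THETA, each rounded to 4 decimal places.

Initial: x=-9.0000 theta=0.1000
After 1 (propagate distance d=22): x=-6.8000 theta=0.1000
Rounded to 4 decimal places: x = -6.8000, theta = 0.1000

Answer: -6.8000 0.1000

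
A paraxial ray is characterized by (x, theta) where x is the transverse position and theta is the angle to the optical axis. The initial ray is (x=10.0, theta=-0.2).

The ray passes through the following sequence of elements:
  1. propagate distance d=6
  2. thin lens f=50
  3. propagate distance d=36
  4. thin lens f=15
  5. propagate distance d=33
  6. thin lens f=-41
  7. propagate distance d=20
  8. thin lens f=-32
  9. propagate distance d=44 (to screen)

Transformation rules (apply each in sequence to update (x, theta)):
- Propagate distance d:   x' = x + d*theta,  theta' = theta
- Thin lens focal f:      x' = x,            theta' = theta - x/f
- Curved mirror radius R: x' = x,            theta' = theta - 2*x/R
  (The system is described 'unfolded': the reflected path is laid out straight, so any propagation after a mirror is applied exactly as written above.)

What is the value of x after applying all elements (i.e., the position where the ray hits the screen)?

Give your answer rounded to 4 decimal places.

Answer: -36.4936

Derivation:
Initial: x=10.0000 theta=-0.2000
After 1 (propagate distance d=6): x=8.8000 theta=-0.2000
After 2 (thin lens f=50): x=8.8000 theta=-0.3760
After 3 (propagate distance d=36): x=-4.7360 theta=-0.3760
After 4 (thin lens f=15): x=-4.7360 theta=-113/1875 (≈-0.0603)
After 5 (propagate distance d=33): x=-6.7248 theta=-113/1875 (≈-0.0603)
After 6 (thin lens f=-41): x=-6.7248 theta=-17242/76875 (≈-0.2243)
After 7 (propagate distance d=20): x=-861809/76875 (≈-11.2105) theta=-17242/76875 (≈-0.2243)
After 8 (thin lens f=-32): x=-861809/76875 (≈-11.2105) theta=-1413553/2460000 (≈-0.5746)
After 9 (propagate distance d=44 (to screen)): x=-1496237/41000 (≈-36.4936) theta=-1413553/2460000 (≈-0.5746)
Rounded to 4 decimal places: x = -36.4936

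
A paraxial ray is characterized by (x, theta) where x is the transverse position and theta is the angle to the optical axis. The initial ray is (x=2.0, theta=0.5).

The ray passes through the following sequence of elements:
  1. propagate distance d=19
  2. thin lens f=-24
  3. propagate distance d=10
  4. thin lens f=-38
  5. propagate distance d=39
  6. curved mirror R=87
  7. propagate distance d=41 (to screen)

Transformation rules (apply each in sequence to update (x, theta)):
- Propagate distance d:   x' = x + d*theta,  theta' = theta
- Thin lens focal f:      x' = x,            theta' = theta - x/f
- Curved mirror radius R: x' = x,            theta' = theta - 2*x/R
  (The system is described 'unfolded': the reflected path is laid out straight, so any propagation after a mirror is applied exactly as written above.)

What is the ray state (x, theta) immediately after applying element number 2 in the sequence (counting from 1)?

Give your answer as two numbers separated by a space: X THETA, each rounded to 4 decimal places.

Answer: 11.5000 0.9792

Derivation:
Initial: x=2.0000 theta=0.5000
After 1 (propagate distance d=19): x=11.5000 theta=0.5000
After 2 (thin lens f=-24): x=11.5000 theta=47/48 (≈0.9792)
Rounded to 4 decimal places: x = 11.5000, theta = 0.9792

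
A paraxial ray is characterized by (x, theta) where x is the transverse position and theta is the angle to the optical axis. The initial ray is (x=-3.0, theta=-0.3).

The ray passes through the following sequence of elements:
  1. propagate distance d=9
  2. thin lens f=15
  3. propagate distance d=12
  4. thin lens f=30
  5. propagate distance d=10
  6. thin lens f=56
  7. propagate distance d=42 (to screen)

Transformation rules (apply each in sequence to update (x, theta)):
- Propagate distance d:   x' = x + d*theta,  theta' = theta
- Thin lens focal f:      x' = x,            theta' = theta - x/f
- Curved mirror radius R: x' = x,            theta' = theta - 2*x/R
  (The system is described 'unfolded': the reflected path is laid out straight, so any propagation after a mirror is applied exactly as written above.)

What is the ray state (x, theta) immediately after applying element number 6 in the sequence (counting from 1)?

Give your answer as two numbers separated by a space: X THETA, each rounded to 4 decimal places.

Initial: x=-3.0000 theta=-0.3000
After 1 (propagate distance d=9): x=-5.7000 theta=-0.3000
After 2 (thin lens f=15): x=-5.7000 theta=0.0800
After 3 (propagate distance d=12): x=-4.7400 theta=0.0800
After 4 (thin lens f=30): x=-4.7400 theta=0.2380
After 5 (propagate distance d=10): x=-2.3600 theta=0.2380
After 6 (thin lens f=56): x=-2.3600 theta=1961/7000 (≈0.2801)
Rounded to 4 decimal places: x = -2.3600, theta = 0.2801

Answer: -2.3600 0.2801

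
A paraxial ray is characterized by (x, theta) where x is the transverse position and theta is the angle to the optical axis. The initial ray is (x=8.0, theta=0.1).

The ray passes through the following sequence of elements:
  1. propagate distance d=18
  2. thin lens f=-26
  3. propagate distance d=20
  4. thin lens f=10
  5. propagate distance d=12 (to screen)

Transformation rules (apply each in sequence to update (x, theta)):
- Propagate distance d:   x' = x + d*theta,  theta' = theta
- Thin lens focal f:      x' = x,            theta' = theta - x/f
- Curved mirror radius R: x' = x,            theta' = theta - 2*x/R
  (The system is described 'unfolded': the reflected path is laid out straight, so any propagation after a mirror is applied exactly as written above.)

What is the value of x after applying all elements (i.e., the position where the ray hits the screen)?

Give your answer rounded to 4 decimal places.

Initial: x=8.0000 theta=0.1000
After 1 (propagate distance d=18): x=9.8000 theta=0.1000
After 2 (thin lens f=-26): x=9.8000 theta=31/65 (≈0.4769)
After 3 (propagate distance d=20): x=1257/65 (≈19.3385) theta=31/65 (≈0.4769)
After 4 (thin lens f=10): x=1257/65 (≈19.3385) theta=-947/650 (≈-1.4569)
After 5 (propagate distance d=12 (to screen)): x=603/325 (≈1.8554) theta=-947/650 (≈-1.4569)
Rounded to 4 decimal places: x = 1.8554

Answer: 1.8554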